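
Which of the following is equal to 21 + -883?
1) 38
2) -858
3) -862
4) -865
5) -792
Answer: 3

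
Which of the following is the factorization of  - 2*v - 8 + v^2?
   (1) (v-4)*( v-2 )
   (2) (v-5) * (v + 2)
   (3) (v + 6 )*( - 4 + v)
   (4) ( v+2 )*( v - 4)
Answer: 4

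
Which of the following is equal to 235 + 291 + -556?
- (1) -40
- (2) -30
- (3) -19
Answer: 2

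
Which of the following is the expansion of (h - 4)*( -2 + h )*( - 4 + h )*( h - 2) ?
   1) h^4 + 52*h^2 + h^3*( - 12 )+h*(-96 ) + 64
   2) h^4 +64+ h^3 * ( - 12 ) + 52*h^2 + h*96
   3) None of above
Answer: 1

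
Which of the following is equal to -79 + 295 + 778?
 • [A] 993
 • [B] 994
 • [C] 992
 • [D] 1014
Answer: B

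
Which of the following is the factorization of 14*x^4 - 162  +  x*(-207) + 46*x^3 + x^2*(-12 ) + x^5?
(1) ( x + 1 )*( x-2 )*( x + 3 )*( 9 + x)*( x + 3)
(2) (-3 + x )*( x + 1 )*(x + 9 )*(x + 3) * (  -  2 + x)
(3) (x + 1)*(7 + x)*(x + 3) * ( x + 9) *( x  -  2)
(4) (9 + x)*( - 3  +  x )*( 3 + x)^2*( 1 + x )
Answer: 1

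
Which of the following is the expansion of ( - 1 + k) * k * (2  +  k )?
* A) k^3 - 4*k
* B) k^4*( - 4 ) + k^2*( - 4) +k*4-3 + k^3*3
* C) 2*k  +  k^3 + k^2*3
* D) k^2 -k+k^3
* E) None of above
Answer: E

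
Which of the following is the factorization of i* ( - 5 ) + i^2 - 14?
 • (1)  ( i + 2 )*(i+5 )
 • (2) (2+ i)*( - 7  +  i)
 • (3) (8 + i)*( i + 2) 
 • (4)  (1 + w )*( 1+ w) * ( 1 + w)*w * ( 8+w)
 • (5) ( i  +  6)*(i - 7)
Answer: 2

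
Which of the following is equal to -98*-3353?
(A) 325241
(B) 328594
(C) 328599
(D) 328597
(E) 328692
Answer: B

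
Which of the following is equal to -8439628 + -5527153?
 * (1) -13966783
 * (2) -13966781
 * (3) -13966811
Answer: 2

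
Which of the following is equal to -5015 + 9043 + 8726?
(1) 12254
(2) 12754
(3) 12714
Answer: 2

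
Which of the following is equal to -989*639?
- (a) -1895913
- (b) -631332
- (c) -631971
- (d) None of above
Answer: c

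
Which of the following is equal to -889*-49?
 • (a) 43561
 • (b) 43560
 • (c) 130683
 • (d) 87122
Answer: a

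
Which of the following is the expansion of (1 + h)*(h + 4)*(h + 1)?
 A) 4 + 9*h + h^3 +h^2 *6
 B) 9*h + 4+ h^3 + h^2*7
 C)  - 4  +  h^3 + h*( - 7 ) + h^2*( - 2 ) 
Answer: A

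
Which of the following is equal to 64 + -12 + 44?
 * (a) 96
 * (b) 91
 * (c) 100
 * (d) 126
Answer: a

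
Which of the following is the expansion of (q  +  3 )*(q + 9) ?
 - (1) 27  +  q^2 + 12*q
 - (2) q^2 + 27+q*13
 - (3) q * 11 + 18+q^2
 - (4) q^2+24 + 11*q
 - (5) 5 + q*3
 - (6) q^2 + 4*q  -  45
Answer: 1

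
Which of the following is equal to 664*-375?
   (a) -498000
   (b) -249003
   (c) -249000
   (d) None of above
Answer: c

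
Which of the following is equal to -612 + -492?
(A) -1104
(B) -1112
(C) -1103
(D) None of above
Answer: A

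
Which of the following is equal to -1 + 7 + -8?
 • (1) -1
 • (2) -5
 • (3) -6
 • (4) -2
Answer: 4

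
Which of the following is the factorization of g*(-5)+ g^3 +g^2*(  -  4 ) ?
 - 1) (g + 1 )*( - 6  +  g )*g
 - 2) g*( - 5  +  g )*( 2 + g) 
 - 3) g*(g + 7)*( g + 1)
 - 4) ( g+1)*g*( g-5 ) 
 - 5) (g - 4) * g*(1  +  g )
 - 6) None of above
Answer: 4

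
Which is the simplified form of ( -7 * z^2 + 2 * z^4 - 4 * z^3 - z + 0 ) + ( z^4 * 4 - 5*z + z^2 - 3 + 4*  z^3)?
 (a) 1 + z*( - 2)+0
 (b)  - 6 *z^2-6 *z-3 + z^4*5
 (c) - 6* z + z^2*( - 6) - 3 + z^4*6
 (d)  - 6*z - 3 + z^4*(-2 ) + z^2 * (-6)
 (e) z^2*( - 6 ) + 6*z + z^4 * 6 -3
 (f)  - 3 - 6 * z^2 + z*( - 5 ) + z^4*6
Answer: c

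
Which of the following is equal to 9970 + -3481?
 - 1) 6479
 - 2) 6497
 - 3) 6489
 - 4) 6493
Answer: 3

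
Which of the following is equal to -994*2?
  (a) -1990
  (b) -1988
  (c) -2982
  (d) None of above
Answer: b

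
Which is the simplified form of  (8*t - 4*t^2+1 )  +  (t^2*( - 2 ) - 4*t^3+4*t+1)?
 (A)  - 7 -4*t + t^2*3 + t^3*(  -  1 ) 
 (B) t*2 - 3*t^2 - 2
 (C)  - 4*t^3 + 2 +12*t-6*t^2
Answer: C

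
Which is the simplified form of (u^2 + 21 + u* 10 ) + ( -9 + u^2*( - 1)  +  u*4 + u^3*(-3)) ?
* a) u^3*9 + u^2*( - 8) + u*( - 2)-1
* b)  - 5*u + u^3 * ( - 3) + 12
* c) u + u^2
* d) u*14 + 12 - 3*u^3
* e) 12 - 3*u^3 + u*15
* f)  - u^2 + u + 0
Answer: d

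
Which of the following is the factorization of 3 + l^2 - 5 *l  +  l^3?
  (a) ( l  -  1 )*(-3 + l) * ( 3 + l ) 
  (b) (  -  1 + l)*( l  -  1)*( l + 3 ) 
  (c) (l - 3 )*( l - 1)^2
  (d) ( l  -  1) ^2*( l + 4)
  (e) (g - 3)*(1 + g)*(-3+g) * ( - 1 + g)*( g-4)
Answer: b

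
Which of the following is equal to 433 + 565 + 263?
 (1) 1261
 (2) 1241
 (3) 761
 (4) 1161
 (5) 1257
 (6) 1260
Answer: 1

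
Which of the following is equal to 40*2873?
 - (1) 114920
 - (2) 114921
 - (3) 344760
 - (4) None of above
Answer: 1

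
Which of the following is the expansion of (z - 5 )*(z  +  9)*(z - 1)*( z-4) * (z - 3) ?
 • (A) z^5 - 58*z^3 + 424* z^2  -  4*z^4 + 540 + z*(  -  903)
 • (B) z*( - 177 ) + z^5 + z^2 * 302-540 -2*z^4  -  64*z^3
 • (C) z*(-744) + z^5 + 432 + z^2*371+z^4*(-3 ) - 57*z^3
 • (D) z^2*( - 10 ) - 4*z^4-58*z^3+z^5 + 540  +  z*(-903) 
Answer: A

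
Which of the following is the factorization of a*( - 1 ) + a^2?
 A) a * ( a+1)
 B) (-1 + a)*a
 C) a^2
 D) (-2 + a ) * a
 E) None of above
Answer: B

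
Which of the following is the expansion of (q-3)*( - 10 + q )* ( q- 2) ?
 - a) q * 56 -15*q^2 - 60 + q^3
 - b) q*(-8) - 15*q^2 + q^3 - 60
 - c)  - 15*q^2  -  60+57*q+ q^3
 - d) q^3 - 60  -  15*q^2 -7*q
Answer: a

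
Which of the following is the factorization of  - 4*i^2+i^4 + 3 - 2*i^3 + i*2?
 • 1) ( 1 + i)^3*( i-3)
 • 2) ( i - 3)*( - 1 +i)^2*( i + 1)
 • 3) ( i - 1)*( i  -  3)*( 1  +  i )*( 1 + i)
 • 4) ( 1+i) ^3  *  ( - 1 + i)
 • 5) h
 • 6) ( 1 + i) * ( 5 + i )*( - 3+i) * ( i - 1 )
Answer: 3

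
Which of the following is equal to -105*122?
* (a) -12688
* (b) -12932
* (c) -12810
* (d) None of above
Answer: c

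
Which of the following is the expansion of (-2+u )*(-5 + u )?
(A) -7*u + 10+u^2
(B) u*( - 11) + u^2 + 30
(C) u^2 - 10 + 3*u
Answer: A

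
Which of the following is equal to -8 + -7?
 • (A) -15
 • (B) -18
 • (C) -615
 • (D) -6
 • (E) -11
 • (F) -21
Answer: A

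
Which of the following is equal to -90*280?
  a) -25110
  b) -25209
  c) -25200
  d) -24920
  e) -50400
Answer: c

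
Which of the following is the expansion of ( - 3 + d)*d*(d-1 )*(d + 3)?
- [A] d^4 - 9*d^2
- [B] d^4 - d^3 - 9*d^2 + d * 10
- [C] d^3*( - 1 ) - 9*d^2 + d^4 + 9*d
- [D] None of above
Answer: C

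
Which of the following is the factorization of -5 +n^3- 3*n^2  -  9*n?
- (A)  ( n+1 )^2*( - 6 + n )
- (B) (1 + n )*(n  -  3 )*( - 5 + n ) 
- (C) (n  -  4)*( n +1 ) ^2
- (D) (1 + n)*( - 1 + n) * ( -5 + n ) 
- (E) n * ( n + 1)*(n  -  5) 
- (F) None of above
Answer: F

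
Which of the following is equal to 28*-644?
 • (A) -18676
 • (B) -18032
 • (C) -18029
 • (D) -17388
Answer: B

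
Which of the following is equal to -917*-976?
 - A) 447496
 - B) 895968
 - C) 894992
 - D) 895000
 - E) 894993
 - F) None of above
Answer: C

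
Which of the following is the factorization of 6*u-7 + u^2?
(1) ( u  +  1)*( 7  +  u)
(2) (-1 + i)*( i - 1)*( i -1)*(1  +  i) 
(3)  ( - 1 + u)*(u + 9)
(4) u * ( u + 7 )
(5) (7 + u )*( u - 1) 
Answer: 5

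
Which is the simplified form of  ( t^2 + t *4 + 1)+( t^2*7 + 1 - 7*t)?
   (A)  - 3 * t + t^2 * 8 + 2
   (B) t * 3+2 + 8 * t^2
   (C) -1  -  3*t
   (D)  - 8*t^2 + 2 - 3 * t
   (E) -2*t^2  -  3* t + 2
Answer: A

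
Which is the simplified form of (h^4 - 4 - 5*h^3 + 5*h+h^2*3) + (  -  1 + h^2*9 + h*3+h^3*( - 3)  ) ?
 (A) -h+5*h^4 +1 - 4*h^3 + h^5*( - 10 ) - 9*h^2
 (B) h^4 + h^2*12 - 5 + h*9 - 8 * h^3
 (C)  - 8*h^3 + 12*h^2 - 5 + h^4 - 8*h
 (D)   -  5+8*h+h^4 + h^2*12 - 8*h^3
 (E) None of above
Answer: D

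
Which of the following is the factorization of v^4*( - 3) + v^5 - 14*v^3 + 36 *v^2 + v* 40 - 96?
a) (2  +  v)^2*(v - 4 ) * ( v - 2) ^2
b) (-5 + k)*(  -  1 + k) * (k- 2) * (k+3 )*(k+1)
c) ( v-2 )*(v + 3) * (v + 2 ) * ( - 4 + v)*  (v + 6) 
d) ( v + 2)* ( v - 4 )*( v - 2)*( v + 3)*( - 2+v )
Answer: d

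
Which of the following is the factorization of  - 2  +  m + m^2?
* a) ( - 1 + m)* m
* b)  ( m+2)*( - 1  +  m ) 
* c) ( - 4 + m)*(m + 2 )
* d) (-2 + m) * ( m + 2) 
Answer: b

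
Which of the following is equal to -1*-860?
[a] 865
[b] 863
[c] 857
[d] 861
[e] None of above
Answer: e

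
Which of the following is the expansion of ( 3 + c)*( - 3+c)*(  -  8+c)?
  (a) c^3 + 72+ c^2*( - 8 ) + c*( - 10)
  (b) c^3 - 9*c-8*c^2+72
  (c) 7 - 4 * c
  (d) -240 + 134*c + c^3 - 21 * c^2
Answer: b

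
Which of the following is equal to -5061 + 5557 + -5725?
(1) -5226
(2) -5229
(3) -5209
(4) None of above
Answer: 2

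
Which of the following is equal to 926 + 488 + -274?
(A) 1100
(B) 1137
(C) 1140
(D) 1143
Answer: C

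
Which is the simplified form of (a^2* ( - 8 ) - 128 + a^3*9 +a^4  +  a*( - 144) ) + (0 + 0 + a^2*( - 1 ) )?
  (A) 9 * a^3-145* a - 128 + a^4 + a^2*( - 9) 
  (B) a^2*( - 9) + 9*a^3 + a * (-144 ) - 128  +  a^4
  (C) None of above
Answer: B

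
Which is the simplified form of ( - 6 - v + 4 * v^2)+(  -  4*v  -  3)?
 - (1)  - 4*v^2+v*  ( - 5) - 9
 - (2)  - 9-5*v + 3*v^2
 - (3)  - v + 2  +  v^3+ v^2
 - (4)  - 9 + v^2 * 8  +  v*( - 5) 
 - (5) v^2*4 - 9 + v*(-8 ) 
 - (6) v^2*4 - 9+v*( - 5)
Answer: 6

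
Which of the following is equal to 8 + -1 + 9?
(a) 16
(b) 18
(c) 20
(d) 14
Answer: a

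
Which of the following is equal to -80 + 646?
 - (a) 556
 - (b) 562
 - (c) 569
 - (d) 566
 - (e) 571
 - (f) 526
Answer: d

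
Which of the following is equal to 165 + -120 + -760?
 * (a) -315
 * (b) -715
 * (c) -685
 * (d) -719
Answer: b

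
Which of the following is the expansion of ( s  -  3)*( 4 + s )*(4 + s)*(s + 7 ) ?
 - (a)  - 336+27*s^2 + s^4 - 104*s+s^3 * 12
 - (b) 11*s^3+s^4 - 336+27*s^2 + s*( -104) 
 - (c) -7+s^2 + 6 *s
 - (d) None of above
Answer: a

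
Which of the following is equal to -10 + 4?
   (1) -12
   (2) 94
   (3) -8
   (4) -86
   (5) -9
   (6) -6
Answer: 6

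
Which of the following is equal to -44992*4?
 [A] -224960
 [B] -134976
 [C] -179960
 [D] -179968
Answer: D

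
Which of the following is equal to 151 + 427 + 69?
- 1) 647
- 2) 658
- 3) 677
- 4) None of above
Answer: 1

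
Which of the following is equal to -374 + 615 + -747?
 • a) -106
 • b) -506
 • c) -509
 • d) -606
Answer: b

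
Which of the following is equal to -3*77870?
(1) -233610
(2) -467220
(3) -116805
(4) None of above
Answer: 1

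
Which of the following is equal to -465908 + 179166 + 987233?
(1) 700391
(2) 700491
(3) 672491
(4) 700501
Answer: 2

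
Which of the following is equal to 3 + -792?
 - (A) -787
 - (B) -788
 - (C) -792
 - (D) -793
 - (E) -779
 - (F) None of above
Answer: F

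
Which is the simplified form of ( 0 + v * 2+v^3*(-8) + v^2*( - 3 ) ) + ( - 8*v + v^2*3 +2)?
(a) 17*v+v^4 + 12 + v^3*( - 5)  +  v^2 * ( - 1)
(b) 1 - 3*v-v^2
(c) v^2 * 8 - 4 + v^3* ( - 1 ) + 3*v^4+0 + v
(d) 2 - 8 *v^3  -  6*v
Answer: d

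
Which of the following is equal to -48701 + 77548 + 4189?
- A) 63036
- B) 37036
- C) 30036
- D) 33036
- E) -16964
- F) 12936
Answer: D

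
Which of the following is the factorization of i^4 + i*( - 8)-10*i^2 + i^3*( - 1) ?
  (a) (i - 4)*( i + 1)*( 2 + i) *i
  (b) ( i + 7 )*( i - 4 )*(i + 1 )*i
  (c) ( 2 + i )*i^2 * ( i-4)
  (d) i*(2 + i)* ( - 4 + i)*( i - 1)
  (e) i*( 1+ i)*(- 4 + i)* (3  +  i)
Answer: a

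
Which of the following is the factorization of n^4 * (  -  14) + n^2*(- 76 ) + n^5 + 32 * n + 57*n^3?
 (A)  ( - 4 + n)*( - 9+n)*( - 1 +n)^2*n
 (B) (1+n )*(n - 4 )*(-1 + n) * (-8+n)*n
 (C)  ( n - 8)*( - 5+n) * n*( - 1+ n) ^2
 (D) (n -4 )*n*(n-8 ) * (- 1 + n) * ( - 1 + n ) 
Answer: D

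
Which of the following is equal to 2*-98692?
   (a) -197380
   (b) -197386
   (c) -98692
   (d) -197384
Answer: d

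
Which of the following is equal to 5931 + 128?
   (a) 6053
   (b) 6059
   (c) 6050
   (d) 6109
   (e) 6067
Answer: b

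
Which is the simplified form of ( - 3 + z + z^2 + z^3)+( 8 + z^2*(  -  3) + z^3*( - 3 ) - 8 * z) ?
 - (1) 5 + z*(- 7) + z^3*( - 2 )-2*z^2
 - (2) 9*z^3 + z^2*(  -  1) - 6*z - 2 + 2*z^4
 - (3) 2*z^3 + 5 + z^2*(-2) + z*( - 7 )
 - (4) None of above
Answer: 1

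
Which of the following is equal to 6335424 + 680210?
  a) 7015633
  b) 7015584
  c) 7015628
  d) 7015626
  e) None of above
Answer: e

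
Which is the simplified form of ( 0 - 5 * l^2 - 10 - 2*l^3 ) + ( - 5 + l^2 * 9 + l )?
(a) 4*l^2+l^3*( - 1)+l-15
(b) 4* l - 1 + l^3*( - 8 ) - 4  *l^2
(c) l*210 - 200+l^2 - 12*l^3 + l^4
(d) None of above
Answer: d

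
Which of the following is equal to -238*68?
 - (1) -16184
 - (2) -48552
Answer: 1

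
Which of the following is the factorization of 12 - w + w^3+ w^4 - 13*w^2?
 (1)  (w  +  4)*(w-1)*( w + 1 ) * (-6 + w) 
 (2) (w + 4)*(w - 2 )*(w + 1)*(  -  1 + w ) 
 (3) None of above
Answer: 3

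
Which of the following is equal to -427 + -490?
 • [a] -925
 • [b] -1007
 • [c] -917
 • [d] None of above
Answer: c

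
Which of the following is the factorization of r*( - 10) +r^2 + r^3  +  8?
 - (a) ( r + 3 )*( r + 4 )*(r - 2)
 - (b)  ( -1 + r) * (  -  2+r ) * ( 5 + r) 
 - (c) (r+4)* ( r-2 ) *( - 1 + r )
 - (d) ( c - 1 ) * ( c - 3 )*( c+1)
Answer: c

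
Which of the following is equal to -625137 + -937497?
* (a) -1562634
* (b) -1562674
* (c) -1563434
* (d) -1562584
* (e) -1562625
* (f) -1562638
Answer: a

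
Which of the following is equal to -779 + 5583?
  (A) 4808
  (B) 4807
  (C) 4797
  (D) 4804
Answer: D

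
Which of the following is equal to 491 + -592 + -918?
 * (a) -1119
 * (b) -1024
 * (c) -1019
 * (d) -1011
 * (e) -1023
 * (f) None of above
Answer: c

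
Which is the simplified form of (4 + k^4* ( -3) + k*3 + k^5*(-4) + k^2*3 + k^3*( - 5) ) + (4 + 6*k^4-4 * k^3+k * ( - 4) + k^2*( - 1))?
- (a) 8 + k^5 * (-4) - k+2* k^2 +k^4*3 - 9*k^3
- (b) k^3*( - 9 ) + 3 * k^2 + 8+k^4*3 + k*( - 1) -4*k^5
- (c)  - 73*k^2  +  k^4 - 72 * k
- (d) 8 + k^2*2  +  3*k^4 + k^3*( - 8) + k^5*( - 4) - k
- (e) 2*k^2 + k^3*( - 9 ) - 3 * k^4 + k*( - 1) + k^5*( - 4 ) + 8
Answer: a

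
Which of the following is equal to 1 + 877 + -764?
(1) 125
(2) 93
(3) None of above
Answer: 3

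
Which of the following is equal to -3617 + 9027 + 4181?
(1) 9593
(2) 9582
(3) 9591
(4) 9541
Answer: 3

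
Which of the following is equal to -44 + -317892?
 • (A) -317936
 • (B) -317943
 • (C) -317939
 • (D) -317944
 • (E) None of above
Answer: A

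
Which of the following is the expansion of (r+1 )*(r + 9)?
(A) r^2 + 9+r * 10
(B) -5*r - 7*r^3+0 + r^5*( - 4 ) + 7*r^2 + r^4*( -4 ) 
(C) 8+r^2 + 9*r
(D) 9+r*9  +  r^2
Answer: A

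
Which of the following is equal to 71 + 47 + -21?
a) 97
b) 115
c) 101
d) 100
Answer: a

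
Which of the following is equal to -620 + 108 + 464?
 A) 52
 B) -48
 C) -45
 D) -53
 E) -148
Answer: B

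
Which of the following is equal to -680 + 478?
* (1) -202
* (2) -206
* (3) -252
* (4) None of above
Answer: 1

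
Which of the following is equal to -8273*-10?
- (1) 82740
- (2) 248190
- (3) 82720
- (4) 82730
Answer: 4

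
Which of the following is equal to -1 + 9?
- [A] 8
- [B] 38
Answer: A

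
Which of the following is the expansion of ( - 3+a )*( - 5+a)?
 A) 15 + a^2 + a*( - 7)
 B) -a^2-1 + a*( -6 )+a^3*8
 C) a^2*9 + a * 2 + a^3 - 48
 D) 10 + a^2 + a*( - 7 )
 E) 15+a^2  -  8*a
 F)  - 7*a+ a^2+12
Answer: E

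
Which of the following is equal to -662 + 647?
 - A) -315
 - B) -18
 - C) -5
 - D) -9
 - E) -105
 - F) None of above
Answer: F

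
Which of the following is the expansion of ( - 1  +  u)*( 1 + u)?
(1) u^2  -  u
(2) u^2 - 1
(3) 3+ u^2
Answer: 2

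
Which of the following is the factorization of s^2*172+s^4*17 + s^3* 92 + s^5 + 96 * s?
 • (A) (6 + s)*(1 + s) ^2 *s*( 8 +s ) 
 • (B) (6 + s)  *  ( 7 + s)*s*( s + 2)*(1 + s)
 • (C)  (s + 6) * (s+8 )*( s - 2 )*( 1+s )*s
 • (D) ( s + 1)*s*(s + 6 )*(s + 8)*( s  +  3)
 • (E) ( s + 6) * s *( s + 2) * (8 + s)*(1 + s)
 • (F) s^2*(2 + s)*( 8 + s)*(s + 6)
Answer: E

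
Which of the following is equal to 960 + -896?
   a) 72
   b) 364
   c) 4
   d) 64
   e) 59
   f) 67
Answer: d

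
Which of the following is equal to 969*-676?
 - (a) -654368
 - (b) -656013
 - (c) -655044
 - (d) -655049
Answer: c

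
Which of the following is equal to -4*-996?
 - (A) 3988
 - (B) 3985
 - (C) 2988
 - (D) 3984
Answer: D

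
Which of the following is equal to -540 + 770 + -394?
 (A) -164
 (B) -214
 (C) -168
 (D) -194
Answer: A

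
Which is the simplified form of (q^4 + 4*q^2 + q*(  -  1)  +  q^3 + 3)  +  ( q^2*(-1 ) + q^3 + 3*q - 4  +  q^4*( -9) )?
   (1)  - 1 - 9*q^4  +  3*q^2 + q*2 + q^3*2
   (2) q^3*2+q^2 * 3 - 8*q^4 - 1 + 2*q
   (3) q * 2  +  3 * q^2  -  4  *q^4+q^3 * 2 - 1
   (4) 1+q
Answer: 2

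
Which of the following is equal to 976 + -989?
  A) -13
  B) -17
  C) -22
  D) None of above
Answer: A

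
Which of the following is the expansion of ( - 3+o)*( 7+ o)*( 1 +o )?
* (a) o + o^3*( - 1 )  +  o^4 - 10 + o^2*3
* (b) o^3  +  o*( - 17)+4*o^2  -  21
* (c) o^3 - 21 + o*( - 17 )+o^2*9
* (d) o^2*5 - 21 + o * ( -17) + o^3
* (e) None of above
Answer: d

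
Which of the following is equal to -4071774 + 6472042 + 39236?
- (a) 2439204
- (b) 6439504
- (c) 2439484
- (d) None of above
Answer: d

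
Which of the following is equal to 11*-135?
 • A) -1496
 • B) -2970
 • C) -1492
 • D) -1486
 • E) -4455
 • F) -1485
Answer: F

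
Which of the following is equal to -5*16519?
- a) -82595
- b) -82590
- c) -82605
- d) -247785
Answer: a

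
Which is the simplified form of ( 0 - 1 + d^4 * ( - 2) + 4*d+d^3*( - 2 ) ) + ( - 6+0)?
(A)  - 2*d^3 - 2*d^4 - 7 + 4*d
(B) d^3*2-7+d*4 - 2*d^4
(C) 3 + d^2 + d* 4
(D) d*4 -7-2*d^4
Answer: A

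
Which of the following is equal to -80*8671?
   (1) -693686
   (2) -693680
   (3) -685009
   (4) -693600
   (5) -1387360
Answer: 2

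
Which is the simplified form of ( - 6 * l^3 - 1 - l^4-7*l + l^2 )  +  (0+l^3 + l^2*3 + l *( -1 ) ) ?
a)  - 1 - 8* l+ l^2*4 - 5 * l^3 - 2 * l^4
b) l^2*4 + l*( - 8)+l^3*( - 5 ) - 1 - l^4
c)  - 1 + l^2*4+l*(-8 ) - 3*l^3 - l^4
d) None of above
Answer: b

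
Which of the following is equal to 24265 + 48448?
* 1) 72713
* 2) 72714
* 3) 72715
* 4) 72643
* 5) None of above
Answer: 1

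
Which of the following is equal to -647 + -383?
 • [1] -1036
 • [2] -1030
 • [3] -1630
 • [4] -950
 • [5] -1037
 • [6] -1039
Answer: 2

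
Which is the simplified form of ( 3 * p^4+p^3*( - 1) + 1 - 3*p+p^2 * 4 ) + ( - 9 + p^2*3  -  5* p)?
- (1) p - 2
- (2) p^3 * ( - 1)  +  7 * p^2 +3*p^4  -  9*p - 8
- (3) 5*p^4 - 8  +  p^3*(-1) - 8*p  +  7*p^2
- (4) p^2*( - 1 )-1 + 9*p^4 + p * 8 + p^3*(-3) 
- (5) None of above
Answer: 5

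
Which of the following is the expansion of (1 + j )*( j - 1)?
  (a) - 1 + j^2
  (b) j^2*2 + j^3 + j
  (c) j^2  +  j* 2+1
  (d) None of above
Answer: a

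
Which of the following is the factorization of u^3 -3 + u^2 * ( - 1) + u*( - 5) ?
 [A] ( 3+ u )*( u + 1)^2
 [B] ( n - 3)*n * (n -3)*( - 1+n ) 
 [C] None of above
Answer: C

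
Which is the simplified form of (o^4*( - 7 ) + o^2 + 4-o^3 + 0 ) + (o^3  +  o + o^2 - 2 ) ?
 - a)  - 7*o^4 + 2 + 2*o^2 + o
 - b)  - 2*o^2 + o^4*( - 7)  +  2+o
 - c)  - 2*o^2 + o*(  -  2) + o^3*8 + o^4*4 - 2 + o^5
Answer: a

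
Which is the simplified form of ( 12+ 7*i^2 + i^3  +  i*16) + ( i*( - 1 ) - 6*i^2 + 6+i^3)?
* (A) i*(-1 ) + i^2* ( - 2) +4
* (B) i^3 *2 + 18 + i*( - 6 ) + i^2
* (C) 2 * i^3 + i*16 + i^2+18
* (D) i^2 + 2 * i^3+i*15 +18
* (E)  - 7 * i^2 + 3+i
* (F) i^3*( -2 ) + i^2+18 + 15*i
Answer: D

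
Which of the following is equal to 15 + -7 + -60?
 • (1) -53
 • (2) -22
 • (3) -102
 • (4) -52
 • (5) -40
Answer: 4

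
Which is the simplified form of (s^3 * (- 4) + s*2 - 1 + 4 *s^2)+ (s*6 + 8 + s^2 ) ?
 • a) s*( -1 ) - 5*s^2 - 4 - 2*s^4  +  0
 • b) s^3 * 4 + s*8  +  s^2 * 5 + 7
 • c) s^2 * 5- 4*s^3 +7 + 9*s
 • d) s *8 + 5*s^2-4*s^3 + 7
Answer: d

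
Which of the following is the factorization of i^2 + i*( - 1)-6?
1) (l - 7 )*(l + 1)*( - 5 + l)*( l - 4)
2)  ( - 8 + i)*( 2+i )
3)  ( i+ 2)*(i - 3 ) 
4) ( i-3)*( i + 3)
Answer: 3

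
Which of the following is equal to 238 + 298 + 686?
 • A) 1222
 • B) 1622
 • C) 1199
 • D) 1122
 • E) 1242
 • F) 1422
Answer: A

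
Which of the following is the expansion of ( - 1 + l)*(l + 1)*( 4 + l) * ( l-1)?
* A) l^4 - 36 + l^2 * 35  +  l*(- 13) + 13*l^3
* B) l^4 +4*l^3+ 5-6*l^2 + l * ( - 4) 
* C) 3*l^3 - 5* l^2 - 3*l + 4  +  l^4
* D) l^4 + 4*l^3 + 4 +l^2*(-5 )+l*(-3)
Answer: C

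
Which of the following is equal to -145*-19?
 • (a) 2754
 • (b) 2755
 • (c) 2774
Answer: b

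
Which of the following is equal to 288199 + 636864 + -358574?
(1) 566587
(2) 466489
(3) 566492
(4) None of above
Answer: 4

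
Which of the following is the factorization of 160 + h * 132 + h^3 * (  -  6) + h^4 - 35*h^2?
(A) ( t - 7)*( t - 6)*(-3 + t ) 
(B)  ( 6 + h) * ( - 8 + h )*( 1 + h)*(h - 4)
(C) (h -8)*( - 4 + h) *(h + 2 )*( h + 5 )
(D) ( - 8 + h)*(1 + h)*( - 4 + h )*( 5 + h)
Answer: D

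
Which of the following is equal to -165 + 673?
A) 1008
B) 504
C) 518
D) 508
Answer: D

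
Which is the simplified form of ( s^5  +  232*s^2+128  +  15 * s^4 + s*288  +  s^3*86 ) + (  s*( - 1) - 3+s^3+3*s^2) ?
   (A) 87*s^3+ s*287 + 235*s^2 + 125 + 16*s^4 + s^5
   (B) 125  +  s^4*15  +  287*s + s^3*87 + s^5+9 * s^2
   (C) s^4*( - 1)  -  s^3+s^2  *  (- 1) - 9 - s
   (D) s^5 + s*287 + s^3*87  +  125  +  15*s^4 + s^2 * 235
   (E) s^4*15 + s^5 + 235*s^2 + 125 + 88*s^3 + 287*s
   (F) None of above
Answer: D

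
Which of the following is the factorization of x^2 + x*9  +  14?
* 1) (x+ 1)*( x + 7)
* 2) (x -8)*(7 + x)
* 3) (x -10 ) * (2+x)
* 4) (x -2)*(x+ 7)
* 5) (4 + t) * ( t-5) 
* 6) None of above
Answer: 6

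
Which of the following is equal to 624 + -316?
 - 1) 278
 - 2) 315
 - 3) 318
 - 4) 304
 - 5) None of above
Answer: 5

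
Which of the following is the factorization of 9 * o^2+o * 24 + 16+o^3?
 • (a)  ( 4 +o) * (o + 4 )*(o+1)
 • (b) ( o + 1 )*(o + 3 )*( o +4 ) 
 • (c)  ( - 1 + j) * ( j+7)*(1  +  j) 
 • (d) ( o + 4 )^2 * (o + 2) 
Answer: a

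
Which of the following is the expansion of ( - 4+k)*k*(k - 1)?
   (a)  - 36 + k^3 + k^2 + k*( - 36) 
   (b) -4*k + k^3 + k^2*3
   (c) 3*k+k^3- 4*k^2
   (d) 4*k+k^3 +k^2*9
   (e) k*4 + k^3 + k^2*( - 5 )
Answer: e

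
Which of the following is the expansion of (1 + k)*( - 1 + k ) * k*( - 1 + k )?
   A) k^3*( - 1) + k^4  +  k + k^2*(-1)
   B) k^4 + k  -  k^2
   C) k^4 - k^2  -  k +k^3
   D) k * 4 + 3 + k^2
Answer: A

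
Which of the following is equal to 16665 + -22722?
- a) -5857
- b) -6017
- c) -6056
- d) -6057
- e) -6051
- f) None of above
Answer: d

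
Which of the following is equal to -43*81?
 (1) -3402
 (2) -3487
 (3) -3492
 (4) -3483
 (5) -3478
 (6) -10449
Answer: 4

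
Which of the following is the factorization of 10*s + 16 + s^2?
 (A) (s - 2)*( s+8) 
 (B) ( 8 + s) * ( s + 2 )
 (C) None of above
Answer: B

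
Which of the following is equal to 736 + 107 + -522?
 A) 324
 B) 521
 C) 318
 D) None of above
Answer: D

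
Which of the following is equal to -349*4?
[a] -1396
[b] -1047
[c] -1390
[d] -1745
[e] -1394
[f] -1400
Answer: a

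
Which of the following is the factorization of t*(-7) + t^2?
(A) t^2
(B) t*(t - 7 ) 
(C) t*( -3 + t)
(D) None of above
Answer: B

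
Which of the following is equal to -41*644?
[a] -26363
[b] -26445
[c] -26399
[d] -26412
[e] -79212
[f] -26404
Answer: f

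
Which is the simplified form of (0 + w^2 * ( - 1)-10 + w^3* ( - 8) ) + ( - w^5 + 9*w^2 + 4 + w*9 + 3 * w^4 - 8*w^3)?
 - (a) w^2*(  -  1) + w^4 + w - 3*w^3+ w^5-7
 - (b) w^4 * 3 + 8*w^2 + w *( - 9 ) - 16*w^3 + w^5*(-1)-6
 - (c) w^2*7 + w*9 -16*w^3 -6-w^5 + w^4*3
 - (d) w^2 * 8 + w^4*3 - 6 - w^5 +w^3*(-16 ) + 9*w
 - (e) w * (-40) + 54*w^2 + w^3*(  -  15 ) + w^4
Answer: d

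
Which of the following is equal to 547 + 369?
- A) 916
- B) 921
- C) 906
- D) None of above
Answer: A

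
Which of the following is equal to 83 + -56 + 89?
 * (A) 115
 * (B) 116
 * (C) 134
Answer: B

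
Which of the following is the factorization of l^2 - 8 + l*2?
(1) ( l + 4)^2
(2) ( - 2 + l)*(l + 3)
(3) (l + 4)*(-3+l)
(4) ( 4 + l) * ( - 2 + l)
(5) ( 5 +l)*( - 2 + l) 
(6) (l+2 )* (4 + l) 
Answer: 4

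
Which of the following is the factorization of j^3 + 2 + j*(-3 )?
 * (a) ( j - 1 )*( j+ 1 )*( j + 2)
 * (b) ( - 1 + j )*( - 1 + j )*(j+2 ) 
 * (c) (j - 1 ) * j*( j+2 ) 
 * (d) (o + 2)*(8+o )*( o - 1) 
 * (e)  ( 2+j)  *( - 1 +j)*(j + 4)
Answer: b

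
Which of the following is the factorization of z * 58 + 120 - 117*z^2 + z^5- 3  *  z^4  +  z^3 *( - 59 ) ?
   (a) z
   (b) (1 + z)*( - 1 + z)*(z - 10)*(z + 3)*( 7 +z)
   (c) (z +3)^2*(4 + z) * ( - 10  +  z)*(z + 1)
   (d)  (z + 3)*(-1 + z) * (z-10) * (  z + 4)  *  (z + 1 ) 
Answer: d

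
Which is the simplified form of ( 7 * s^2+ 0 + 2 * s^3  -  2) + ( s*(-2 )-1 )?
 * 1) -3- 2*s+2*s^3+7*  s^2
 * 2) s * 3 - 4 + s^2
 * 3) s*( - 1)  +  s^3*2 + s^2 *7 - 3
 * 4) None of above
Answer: 1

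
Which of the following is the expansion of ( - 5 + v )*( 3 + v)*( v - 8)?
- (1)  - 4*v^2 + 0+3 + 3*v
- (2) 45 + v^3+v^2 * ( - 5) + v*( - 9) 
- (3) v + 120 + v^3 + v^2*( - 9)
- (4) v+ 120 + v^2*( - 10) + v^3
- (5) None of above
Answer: 4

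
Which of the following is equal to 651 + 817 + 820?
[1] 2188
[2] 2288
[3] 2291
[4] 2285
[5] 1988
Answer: 2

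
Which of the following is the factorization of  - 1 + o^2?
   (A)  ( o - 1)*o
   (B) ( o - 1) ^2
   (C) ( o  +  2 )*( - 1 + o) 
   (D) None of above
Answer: D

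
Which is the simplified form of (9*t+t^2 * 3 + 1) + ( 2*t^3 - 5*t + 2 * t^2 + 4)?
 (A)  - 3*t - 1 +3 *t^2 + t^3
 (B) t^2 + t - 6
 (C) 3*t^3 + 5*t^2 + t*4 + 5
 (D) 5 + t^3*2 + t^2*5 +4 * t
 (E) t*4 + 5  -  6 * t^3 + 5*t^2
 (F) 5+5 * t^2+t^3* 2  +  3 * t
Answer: D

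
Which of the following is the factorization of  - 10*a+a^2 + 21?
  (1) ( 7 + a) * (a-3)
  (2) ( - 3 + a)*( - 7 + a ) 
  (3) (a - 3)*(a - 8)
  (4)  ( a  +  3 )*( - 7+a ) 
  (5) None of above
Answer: 2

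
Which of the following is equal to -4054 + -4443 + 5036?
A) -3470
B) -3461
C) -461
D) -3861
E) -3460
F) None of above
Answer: B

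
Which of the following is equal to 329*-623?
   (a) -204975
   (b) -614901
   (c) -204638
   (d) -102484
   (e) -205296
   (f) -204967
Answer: f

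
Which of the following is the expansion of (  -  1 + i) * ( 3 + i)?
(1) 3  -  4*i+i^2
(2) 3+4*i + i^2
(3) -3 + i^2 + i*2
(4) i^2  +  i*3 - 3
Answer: 3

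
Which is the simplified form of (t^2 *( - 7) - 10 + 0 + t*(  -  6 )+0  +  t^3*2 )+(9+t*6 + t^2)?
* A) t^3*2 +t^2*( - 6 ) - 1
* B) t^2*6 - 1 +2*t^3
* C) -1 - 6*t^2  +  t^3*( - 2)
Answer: A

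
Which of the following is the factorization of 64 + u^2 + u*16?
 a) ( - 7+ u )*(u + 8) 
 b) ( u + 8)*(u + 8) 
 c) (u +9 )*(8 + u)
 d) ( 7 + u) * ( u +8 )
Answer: b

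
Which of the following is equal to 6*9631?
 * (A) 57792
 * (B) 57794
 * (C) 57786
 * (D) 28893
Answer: C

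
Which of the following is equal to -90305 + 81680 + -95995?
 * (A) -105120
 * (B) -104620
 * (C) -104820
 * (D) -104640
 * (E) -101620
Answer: B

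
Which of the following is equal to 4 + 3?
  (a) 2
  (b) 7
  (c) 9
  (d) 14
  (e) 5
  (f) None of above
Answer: b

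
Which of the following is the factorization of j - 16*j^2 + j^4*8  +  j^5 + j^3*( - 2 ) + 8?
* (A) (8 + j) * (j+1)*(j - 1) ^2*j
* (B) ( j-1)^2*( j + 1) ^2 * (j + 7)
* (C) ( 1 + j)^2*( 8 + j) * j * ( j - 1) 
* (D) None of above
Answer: D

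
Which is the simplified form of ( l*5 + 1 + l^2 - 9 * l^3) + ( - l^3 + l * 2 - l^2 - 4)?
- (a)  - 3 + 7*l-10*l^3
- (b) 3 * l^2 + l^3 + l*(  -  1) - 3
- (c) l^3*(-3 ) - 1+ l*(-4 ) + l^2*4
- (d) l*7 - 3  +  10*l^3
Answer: a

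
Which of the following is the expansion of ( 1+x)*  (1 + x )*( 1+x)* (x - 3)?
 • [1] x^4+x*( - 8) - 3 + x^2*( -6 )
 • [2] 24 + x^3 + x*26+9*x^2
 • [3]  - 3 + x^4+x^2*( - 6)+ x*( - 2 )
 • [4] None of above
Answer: 1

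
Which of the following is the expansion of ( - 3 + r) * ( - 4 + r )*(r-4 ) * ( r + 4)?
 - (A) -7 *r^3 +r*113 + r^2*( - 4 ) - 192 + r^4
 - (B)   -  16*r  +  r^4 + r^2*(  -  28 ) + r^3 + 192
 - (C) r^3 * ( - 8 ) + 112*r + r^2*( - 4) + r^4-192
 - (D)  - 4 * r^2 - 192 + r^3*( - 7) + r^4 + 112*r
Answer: D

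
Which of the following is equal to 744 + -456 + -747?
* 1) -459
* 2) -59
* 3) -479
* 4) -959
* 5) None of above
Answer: 1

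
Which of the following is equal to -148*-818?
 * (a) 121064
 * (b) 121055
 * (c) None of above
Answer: a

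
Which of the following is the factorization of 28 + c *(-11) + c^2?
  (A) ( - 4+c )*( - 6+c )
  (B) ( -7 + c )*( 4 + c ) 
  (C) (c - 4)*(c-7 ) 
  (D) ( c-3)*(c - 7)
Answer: C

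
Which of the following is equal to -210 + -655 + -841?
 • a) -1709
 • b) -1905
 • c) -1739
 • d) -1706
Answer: d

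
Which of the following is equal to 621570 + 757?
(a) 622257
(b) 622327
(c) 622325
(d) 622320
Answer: b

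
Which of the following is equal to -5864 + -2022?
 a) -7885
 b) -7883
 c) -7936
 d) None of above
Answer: d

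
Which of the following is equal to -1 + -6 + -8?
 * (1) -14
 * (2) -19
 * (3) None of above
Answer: 3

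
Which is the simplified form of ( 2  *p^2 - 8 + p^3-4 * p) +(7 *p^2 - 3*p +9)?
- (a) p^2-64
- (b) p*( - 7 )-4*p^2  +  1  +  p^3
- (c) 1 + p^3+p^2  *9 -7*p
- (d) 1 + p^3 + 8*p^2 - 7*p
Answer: c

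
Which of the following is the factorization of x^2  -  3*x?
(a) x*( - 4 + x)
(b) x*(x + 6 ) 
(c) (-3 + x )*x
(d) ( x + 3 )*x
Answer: c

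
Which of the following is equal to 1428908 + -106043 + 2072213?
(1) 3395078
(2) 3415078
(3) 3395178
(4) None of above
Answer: 1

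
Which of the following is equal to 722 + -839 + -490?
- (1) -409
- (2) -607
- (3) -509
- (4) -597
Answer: 2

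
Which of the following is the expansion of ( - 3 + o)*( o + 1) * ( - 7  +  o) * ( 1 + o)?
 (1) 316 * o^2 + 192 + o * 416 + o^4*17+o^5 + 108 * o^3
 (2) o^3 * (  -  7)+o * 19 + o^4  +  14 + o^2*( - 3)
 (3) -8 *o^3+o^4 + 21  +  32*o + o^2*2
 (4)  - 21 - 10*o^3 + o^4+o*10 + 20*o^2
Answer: 3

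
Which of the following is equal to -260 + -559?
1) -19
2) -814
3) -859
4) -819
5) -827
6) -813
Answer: 4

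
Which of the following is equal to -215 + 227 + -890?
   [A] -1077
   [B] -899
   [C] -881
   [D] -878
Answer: D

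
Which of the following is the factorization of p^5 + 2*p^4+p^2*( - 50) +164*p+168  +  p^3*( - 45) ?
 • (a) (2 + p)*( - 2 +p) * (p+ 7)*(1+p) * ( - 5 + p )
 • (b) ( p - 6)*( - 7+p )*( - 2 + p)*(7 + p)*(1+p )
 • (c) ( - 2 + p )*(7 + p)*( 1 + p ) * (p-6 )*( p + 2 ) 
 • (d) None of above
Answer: c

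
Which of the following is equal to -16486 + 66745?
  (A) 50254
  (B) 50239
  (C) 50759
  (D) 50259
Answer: D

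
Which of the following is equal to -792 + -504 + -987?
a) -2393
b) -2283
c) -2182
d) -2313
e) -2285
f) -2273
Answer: b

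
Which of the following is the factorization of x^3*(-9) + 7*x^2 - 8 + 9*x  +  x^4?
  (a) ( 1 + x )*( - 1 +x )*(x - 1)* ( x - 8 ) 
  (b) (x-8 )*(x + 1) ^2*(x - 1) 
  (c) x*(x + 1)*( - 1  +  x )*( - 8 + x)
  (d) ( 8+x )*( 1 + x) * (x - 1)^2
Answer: a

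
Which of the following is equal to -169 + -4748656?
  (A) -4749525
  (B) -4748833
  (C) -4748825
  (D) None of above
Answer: C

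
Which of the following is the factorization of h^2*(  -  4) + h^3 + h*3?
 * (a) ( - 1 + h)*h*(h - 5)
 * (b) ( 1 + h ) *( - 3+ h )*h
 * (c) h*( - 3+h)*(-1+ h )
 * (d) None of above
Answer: c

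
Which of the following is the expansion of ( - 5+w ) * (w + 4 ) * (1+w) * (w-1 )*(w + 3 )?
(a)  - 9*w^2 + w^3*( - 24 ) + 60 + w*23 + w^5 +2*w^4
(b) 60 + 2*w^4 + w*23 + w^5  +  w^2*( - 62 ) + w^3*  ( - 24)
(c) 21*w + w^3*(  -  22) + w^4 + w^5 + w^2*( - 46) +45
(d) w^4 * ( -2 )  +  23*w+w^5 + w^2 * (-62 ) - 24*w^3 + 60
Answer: b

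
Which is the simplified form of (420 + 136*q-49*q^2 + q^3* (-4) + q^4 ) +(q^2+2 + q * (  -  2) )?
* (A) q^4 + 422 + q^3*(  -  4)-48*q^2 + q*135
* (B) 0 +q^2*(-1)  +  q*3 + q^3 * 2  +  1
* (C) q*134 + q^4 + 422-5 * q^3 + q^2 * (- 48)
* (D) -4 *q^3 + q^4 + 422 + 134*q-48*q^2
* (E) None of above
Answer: D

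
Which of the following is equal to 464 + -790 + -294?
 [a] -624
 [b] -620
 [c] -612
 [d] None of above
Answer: b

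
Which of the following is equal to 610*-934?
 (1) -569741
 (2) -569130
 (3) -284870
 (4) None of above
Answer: 4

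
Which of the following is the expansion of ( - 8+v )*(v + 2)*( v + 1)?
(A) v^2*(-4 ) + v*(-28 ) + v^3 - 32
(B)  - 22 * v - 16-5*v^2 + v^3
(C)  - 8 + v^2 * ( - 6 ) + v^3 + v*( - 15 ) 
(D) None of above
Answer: B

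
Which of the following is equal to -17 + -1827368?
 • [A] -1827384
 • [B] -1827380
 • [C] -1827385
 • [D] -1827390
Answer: C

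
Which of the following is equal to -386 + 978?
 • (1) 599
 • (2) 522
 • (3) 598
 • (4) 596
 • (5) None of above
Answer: 5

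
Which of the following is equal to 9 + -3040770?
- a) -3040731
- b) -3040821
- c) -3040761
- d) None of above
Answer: c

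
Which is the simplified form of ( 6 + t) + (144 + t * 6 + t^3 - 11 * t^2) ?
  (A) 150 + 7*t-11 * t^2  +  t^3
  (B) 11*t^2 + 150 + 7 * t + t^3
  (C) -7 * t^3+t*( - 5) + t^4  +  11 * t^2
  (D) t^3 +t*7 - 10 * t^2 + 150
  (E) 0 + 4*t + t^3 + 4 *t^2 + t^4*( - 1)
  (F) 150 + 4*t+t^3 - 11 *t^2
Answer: A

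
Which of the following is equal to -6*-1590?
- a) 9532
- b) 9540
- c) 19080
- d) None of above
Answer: b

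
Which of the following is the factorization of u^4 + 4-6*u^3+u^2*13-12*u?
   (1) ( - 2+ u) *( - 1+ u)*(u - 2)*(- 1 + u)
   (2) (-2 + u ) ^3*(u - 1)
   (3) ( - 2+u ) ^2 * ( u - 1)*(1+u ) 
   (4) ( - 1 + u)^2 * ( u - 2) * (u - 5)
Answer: 1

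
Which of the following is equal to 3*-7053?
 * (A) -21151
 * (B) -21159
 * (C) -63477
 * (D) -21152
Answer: B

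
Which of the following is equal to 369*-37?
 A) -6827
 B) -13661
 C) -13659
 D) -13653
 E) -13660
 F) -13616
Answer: D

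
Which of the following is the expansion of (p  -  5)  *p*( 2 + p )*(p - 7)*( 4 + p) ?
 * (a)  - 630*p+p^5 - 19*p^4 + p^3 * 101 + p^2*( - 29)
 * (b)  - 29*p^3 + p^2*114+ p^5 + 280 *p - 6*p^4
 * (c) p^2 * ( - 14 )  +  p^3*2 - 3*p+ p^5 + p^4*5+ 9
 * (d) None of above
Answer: b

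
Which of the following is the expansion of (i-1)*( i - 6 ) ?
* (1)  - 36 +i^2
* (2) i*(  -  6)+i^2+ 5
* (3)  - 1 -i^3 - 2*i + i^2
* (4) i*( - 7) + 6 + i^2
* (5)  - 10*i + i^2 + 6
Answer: 4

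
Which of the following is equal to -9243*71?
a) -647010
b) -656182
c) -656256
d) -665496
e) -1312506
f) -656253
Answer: f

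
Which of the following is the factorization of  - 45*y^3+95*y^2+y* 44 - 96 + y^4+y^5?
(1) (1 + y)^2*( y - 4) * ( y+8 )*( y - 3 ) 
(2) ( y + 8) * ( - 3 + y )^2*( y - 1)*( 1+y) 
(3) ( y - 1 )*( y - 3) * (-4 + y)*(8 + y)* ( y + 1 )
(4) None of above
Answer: 3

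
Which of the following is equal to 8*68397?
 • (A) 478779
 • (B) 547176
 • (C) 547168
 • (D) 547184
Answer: B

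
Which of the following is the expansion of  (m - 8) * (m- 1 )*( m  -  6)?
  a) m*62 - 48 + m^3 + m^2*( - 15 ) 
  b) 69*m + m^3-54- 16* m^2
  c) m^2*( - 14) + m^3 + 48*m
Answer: a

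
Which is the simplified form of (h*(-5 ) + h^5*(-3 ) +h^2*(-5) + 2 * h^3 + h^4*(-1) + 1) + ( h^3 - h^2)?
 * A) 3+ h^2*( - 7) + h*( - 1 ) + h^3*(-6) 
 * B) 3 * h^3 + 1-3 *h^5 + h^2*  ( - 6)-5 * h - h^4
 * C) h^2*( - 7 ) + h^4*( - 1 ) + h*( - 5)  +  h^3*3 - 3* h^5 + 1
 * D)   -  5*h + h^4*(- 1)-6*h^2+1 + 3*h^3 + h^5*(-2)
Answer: B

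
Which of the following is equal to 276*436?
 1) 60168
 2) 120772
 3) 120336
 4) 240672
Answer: 3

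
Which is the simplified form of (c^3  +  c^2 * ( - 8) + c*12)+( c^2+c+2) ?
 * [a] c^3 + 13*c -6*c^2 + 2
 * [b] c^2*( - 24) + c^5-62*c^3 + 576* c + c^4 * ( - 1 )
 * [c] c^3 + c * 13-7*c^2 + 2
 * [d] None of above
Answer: c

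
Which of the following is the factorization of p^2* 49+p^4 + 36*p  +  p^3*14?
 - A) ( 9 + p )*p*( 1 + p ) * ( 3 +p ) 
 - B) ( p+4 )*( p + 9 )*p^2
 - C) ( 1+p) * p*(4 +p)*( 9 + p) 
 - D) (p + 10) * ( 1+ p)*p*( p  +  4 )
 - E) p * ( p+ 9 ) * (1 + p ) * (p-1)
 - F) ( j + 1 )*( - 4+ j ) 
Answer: C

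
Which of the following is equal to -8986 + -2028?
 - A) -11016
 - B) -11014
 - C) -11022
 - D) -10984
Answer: B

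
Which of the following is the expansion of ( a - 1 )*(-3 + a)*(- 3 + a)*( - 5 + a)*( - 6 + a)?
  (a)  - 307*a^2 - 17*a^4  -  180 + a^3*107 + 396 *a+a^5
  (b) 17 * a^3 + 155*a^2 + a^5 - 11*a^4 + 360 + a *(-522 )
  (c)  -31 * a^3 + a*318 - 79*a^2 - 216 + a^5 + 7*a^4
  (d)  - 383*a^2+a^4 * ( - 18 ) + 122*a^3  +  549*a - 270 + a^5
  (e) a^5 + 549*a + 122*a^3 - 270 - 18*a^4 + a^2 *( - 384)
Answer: e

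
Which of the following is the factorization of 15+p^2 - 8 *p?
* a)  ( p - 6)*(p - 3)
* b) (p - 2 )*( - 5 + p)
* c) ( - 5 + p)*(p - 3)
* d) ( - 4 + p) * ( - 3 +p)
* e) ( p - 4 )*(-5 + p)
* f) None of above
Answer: c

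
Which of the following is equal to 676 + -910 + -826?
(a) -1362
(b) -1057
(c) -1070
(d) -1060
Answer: d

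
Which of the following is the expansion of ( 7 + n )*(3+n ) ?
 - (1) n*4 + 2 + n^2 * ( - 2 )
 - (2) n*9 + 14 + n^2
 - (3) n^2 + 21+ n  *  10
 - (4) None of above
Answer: 3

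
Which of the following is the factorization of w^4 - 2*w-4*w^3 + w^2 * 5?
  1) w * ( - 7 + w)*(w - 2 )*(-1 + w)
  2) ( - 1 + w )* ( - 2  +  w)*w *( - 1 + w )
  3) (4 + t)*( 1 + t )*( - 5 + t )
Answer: 2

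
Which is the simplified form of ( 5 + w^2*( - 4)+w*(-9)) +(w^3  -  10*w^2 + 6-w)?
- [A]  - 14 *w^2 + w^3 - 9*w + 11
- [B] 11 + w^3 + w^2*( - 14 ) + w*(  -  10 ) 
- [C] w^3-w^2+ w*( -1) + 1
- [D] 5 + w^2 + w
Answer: B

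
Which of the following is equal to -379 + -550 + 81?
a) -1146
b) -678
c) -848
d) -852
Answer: c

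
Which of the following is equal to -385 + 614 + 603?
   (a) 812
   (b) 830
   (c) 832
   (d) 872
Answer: c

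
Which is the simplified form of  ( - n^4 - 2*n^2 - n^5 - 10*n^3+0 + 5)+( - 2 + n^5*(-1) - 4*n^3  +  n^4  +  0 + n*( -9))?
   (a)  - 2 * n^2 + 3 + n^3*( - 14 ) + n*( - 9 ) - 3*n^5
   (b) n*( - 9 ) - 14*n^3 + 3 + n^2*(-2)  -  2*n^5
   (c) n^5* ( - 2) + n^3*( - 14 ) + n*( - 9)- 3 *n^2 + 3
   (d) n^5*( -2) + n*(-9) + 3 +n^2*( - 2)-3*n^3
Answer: b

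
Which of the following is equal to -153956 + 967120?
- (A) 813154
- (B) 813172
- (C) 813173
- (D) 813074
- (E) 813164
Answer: E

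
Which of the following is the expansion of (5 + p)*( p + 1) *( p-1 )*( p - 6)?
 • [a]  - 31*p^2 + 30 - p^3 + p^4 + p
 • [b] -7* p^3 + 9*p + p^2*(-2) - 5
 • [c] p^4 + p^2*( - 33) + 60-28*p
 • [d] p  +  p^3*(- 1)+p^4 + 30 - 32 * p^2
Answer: a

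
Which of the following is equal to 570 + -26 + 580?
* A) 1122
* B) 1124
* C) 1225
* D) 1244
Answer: B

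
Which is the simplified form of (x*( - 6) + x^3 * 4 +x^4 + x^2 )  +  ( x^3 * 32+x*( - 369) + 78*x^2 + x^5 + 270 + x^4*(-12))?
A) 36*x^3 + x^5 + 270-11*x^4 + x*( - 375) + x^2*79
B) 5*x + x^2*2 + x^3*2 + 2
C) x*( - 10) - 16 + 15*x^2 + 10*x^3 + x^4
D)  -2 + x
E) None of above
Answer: A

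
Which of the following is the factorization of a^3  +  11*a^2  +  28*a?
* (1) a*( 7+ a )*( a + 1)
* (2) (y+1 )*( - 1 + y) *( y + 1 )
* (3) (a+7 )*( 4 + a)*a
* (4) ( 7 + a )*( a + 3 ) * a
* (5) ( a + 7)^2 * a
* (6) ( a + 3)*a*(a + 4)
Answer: 3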